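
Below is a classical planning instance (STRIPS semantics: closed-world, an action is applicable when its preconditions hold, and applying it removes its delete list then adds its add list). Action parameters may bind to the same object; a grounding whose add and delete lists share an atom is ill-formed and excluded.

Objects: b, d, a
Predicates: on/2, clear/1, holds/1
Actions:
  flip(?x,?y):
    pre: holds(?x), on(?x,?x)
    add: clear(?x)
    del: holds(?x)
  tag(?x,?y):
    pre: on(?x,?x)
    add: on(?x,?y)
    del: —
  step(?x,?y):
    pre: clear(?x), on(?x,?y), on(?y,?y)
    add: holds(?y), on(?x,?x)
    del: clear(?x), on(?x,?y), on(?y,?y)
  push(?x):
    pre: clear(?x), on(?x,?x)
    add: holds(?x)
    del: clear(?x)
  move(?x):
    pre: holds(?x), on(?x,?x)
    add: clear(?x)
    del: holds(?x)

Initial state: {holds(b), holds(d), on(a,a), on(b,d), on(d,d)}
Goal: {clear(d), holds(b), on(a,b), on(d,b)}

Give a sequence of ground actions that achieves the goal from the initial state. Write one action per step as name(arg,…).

1. flip(d,b)  →  {clear(d), holds(b), on(a,a), on(b,d), on(d,d)}
2. tag(d,b)  →  {clear(d), holds(b), on(a,a), on(b,d), on(d,b), on(d,d)}
3. tag(a,b)  →  {clear(d), holds(b), on(a,a), on(a,b), on(b,d), on(d,b), on(d,d)}

flip(d,b); tag(d,b); tag(a,b)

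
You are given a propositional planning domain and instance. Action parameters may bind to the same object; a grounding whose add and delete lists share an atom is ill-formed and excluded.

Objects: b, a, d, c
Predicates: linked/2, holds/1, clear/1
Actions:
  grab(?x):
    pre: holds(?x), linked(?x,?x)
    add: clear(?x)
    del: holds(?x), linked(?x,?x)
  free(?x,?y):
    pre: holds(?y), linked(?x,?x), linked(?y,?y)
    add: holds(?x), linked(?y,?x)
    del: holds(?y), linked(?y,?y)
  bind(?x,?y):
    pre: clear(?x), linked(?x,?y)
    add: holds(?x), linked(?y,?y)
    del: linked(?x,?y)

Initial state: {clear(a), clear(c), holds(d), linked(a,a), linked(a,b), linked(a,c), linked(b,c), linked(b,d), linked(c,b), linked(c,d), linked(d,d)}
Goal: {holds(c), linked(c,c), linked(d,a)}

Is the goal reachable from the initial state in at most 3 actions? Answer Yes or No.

Yes

1. free(a,d)  →  {clear(a), clear(c), holds(a), linked(a,a), linked(a,b), linked(a,c), linked(b,c), linked(b,d), linked(c,b), linked(c,d), linked(d,a)}
2. bind(a,c)  →  {clear(a), clear(c), holds(a), linked(a,a), linked(a,b), linked(b,c), linked(b,d), linked(c,b), linked(c,c), linked(c,d), linked(d,a)}
3. free(c,a)  →  {clear(a), clear(c), holds(c), linked(a,b), linked(a,c), linked(b,c), linked(b,d), linked(c,b), linked(c,c), linked(c,d), linked(d,a)}
optimal plan length = 3; 3 ≤ 3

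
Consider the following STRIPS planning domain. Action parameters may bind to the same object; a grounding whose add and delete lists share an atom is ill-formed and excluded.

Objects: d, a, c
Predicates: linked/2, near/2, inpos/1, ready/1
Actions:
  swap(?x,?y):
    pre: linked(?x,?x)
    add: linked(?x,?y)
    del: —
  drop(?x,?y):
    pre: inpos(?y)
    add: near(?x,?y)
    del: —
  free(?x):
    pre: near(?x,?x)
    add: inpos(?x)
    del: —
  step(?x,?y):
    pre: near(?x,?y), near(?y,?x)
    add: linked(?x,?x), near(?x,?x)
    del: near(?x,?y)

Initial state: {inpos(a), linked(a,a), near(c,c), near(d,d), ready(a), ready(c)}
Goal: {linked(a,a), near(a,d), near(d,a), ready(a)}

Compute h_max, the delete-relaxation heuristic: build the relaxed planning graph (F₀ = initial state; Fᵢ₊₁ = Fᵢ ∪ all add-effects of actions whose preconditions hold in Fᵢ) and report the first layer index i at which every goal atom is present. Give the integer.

F0 = init (6 atoms)
F1 = F0 ∪ {inpos(c), inpos(d), linked(a,c), linked(a,d), near(a,a), near(c,a), near(d,a)}  (13 atoms)
F2 = F1 ∪ {near(a,c), near(a,d), near(c,d), near(d,c)}  (17 atoms)
goal ⊆ F2  ⇒  h_max = 2

2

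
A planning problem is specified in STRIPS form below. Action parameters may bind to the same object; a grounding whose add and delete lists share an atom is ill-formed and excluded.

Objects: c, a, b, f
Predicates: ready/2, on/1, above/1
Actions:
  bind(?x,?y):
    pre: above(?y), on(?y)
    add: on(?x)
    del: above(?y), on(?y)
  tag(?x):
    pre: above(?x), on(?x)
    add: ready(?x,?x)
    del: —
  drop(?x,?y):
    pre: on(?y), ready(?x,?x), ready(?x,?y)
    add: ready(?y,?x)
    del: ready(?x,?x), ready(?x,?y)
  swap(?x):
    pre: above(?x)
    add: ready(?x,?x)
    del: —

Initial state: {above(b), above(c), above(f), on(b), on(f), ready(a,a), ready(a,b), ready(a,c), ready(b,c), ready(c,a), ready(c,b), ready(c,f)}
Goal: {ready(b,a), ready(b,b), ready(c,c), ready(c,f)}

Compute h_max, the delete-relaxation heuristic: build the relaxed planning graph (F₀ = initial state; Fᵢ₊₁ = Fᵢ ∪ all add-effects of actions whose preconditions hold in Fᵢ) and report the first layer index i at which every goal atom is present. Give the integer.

F0 = init (12 atoms)
F1 = F0 ∪ {on(a), on(c), ready(b,a), ready(b,b), ready(c,c), ready(f,f)}  (18 atoms)
goal ⊆ F1  ⇒  h_max = 1

1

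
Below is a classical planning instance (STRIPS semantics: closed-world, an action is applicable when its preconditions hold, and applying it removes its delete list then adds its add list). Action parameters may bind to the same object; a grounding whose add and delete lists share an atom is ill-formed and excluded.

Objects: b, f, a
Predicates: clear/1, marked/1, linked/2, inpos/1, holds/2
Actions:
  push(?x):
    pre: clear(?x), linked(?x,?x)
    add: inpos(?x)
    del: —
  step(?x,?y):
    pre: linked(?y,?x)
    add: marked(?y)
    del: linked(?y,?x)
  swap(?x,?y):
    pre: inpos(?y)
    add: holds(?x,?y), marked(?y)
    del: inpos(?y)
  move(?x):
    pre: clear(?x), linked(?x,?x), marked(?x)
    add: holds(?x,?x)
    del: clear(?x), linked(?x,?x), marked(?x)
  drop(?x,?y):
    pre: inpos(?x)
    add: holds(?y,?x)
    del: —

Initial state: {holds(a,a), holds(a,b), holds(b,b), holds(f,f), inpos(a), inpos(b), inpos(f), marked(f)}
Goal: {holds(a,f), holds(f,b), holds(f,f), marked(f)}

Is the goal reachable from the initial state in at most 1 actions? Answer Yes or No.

1. swap(f,b)  →  {holds(a,a), holds(a,b), holds(b,b), holds(f,b), holds(f,f), inpos(a), inpos(f), marked(b), marked(f)}
2. swap(a,f)  →  {holds(a,a), holds(a,b), holds(a,f), holds(b,b), holds(f,b), holds(f,f), inpos(a), marked(b), marked(f)}
optimal plan length = 2; 2 > 1

No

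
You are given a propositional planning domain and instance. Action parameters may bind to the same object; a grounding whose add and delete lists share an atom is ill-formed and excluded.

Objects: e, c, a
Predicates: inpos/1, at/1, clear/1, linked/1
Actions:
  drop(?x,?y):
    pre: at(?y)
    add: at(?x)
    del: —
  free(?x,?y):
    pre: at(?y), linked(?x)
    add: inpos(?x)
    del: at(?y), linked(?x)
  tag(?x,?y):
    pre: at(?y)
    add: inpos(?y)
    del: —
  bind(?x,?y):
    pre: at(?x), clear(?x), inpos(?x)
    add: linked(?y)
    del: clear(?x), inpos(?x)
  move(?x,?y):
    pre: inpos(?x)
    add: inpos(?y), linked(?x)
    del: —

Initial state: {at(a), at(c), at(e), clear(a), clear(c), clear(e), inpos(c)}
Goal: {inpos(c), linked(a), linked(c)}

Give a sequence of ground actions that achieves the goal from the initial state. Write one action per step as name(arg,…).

1. move(c,e)  →  {at(a), at(c), at(e), clear(a), clear(c), clear(e), inpos(c), inpos(e), linked(c)}
2. bind(e,a)  →  {at(a), at(c), at(e), clear(a), clear(c), inpos(c), linked(a), linked(c)}

move(c,e); bind(e,a)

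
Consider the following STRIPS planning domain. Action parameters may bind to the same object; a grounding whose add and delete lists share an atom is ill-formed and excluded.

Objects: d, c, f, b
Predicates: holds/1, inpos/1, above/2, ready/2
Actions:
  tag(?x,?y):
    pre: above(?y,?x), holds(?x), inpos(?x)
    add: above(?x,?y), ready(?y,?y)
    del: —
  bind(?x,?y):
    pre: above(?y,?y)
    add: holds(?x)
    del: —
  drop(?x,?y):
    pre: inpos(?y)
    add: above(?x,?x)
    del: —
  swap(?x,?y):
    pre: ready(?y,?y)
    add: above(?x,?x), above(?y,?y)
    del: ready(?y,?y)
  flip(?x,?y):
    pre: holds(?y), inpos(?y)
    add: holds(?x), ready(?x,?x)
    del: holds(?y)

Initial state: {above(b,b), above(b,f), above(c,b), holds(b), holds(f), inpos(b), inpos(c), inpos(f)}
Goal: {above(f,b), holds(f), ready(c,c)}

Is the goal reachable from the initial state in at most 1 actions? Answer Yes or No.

No

1. tag(f,b)  →  {above(b,b), above(b,f), above(c,b), above(f,b), holds(b), holds(f), inpos(b), inpos(c), inpos(f), ready(b,b)}
2. tag(b,c)  →  {above(b,b), above(b,c), above(b,f), above(c,b), above(f,b), holds(b), holds(f), inpos(b), inpos(c), inpos(f), ready(b,b), ready(c,c)}
optimal plan length = 2; 2 > 1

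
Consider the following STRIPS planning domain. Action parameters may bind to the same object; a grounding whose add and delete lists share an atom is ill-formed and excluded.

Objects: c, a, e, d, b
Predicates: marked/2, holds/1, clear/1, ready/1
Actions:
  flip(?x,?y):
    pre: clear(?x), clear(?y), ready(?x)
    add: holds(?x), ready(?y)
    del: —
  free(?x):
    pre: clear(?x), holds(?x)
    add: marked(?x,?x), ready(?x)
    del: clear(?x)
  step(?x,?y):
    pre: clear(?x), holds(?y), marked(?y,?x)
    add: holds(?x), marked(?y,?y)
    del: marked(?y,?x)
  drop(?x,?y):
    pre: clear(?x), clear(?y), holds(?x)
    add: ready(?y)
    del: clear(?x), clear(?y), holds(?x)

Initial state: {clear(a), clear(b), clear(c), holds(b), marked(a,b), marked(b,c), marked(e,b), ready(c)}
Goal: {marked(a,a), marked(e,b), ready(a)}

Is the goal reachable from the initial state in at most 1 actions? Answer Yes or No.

No

1. flip(c,a)  →  {clear(a), clear(b), clear(c), holds(b), holds(c), marked(a,b), marked(b,c), marked(e,b), ready(a), ready(c)}
2. flip(a,c)  →  {clear(a), clear(b), clear(c), holds(a), holds(b), holds(c), marked(a,b), marked(b,c), marked(e,b), ready(a), ready(c)}
3. free(a)  →  {clear(b), clear(c), holds(a), holds(b), holds(c), marked(a,a), marked(a,b), marked(b,c), marked(e,b), ready(a), ready(c)}
optimal plan length = 3; 3 > 1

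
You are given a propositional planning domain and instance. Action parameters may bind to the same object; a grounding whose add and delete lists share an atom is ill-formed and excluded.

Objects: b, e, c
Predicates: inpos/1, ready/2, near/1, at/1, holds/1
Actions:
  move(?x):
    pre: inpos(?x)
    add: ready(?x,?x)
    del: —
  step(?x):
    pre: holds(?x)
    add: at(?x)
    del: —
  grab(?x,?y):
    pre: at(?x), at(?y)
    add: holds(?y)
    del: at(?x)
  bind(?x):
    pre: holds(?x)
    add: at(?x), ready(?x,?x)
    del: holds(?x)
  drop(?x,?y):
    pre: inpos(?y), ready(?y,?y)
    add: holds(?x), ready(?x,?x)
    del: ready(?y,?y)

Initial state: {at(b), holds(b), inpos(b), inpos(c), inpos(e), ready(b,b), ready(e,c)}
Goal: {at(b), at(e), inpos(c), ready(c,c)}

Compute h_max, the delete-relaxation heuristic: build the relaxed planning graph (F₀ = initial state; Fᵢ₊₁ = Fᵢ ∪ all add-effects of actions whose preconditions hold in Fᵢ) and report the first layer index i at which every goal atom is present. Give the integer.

F0 = init (7 atoms)
F1 = F0 ∪ {holds(c), holds(e), ready(c,c), ready(e,e)}  (11 atoms)
F2 = F1 ∪ {at(c), at(e)}  (13 atoms)
goal ⊆ F2  ⇒  h_max = 2

2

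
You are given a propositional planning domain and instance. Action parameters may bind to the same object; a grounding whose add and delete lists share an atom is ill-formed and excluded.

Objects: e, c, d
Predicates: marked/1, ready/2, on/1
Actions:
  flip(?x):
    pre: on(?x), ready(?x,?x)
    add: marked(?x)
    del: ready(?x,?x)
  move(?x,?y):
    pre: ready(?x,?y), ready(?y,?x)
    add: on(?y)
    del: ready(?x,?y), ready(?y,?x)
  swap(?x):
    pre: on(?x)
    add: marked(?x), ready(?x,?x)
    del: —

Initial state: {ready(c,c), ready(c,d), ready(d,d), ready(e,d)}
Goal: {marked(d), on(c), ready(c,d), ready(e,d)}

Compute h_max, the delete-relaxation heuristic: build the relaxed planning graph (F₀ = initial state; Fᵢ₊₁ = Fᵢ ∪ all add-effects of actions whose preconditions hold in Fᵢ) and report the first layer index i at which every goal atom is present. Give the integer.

F0 = init (4 atoms)
F1 = F0 ∪ {on(c), on(d)}  (6 atoms)
F2 = F1 ∪ {marked(c), marked(d)}  (8 atoms)
goal ⊆ F2  ⇒  h_max = 2

2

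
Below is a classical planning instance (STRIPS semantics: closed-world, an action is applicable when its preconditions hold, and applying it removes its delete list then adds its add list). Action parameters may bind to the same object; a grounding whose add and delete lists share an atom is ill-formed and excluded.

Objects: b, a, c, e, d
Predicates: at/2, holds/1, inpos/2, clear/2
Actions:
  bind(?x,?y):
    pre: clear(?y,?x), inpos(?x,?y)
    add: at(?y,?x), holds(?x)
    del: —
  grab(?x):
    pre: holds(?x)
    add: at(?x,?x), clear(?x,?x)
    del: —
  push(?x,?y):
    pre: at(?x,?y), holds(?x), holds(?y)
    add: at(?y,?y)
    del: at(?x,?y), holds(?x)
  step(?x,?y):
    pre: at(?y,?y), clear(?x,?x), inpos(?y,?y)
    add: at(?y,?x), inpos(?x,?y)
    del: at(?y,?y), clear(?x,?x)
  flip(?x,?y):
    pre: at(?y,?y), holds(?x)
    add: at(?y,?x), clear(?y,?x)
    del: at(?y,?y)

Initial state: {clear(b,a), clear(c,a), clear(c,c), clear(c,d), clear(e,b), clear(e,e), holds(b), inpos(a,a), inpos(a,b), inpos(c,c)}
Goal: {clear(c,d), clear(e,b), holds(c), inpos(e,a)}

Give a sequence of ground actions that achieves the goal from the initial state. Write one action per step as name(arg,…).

bind(a,b); bind(c,c); grab(a); step(e,a)

1. bind(a,b)  →  {at(b,a), clear(b,a), clear(c,a), clear(c,c), clear(c,d), clear(e,b), clear(e,e), holds(a), holds(b), inpos(a,a), inpos(a,b), inpos(c,c)}
2. bind(c,c)  →  {at(b,a), at(c,c), clear(b,a), clear(c,a), clear(c,c), clear(c,d), clear(e,b), clear(e,e), holds(a), holds(b), holds(c), inpos(a,a), inpos(a,b), inpos(c,c)}
3. grab(a)  →  {at(a,a), at(b,a), at(c,c), clear(a,a), clear(b,a), clear(c,a), clear(c,c), clear(c,d), clear(e,b), clear(e,e), holds(a), holds(b), holds(c), inpos(a,a), inpos(a,b), inpos(c,c)}
4. step(e,a)  →  {at(a,e), at(b,a), at(c,c), clear(a,a), clear(b,a), clear(c,a), clear(c,c), clear(c,d), clear(e,b), holds(a), holds(b), holds(c), inpos(a,a), inpos(a,b), inpos(c,c), inpos(e,a)}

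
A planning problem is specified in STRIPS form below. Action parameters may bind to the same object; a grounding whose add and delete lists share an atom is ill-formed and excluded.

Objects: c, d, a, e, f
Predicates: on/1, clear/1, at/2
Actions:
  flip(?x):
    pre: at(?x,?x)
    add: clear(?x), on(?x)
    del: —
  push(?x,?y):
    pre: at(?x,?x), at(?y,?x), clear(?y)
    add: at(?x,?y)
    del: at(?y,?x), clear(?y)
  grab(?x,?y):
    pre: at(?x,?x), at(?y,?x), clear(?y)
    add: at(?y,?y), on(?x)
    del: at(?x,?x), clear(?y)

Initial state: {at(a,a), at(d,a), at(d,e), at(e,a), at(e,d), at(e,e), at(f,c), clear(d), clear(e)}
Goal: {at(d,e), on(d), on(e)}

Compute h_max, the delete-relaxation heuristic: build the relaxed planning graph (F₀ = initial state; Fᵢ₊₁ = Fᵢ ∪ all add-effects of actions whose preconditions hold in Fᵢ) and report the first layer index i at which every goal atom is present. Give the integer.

2

F0 = init (9 atoms)
F1 = F0 ∪ {at(a,d), at(a,e), at(d,d), clear(a), on(a), on(e)}  (15 atoms)
F2 = F1 ∪ {on(d)}  (16 atoms)
goal ⊆ F2  ⇒  h_max = 2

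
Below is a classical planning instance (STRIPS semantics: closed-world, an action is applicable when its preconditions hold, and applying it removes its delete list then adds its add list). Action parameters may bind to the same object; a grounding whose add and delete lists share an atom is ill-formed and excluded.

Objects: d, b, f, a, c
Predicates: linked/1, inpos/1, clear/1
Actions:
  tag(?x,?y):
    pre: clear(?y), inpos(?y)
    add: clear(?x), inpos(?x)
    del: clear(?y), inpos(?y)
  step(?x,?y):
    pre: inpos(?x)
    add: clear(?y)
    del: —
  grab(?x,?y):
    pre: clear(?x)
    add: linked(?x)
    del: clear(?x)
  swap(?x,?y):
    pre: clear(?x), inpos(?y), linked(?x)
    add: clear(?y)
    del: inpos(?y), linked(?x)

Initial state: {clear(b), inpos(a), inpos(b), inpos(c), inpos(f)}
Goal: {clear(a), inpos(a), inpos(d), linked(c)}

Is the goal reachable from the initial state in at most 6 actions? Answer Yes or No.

1. tag(d,b)  →  {clear(d), inpos(a), inpos(c), inpos(d), inpos(f)}
2. step(d,a)  →  {clear(a), clear(d), inpos(a), inpos(c), inpos(d), inpos(f)}
3. step(d,c)  →  {clear(a), clear(c), clear(d), inpos(a), inpos(c), inpos(d), inpos(f)}
4. grab(c,d)  →  {clear(a), clear(d), inpos(a), inpos(c), inpos(d), inpos(f), linked(c)}
optimal plan length = 4; 4 ≤ 6

Yes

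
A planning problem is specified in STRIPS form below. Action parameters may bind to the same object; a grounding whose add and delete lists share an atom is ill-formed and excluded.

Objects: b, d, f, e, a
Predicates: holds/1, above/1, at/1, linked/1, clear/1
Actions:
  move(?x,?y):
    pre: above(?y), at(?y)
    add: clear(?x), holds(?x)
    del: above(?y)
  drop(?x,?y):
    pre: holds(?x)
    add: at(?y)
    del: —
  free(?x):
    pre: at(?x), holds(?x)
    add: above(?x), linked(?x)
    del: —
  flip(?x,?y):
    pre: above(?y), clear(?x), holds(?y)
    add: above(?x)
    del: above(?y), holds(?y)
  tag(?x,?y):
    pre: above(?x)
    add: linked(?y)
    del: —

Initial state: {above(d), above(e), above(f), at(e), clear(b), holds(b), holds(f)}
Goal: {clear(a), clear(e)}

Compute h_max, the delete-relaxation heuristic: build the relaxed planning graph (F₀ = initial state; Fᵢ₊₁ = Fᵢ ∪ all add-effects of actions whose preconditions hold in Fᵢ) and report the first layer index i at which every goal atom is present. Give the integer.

1

F0 = init (7 atoms)
F1 = F0 ∪ {above(b), at(a), at(b), at(d), at(f), clear(a), clear(d), clear(e), clear(f), holds(a), holds(d), holds(e), linked(a), linked(b), linked(d), linked(e), linked(f)}  (24 atoms)
goal ⊆ F1  ⇒  h_max = 1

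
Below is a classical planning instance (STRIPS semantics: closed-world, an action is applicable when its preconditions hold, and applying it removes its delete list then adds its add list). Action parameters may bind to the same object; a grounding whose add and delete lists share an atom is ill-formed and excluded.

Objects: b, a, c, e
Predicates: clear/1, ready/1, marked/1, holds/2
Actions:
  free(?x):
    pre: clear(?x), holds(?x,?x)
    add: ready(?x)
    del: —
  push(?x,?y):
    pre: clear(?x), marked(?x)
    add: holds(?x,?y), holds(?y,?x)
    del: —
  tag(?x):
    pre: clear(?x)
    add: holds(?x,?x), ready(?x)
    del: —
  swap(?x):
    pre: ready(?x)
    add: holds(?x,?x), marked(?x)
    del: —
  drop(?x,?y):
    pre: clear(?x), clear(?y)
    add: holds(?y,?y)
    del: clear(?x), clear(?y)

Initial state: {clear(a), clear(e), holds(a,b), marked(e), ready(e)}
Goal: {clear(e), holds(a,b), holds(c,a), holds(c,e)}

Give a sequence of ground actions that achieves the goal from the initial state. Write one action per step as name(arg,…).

1. push(e,c)  →  {clear(a), clear(e), holds(a,b), holds(c,e), holds(e,c), marked(e), ready(e)}
2. tag(a)  →  {clear(a), clear(e), holds(a,a), holds(a,b), holds(c,e), holds(e,c), marked(e), ready(a), ready(e)}
3. swap(a)  →  {clear(a), clear(e), holds(a,a), holds(a,b), holds(c,e), holds(e,c), marked(a), marked(e), ready(a), ready(e)}
4. push(a,c)  →  {clear(a), clear(e), holds(a,a), holds(a,b), holds(a,c), holds(c,a), holds(c,e), holds(e,c), marked(a), marked(e), ready(a), ready(e)}

push(e,c); tag(a); swap(a); push(a,c)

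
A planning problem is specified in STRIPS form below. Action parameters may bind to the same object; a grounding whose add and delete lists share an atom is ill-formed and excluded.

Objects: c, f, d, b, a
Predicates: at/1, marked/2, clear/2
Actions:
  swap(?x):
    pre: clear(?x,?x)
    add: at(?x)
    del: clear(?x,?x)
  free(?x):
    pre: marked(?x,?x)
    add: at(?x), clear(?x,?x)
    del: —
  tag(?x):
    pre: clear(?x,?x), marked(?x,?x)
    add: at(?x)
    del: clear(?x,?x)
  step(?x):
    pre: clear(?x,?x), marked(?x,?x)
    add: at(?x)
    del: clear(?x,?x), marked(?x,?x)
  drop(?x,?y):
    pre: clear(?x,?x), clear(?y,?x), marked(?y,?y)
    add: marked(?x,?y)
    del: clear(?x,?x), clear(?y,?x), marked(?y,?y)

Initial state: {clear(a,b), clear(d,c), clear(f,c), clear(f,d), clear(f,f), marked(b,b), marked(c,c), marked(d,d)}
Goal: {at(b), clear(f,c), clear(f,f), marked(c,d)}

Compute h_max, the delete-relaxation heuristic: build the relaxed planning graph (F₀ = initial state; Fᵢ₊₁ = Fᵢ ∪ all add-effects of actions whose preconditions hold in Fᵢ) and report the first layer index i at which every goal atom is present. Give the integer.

2

F0 = init (8 atoms)
F1 = F0 ∪ {at(b), at(c), at(d), at(f), clear(b,b), clear(c,c), clear(d,d)}  (15 atoms)
F2 = F1 ∪ {marked(c,d)}  (16 atoms)
goal ⊆ F2  ⇒  h_max = 2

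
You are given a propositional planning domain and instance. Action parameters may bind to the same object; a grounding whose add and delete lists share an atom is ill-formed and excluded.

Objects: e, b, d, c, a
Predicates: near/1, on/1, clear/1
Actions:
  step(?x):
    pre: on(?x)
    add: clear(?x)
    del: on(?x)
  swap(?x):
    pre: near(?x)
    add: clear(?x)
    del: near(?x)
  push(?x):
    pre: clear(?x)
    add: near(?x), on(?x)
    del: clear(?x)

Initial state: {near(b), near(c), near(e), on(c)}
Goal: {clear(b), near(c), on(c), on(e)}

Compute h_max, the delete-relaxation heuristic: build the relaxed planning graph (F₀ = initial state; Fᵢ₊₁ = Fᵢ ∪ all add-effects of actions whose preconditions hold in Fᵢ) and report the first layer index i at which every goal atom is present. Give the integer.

2

F0 = init (4 atoms)
F1 = F0 ∪ {clear(b), clear(c), clear(e)}  (7 atoms)
F2 = F1 ∪ {on(b), on(e)}  (9 atoms)
goal ⊆ F2  ⇒  h_max = 2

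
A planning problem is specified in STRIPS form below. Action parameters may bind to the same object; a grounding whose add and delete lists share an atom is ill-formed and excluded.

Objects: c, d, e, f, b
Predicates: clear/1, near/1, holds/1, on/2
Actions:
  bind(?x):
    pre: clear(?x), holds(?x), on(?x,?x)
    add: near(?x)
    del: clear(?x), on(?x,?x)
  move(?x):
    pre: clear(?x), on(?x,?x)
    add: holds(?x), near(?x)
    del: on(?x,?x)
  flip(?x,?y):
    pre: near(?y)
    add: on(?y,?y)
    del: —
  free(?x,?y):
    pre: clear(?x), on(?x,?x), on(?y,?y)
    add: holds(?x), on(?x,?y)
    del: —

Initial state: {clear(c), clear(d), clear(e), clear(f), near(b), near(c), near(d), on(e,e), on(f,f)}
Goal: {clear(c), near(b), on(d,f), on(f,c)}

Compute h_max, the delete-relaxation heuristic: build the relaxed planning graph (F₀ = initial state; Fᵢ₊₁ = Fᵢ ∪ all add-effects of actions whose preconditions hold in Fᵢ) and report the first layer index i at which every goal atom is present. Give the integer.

F0 = init (9 atoms)
F1 = F0 ∪ {holds(e), holds(f), near(e), near(f), on(b,b), on(c,c), on(d,d), on(e,f), on(f,e)}  (18 atoms)
F2 = F1 ∪ {holds(c), holds(d), on(c,b), on(c,d), on(c,e), on(c,f), on(d,b), on(d,c), on(d,e), on(d,f), on(e,b), on(e,c), on(e,d), on(f,b), on(f,c), on(f,d)}  (34 atoms)
goal ⊆ F2  ⇒  h_max = 2

2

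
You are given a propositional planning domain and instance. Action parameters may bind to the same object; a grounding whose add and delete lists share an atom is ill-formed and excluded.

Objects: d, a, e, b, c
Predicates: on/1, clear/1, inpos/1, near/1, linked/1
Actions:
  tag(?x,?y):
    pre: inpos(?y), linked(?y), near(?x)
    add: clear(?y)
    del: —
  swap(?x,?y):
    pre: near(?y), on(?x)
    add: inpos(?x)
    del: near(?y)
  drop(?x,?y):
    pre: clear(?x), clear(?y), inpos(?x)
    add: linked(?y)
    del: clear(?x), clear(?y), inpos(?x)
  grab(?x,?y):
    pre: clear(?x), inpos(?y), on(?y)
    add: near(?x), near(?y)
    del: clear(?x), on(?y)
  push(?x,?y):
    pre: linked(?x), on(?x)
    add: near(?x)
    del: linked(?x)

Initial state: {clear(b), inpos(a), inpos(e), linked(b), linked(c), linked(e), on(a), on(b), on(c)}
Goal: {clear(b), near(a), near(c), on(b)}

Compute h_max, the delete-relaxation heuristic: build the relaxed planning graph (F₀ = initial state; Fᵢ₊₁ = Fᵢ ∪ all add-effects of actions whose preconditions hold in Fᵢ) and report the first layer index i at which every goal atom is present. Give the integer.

1

F0 = init (9 atoms)
F1 = F0 ∪ {near(a), near(b), near(c)}  (12 atoms)
goal ⊆ F1  ⇒  h_max = 1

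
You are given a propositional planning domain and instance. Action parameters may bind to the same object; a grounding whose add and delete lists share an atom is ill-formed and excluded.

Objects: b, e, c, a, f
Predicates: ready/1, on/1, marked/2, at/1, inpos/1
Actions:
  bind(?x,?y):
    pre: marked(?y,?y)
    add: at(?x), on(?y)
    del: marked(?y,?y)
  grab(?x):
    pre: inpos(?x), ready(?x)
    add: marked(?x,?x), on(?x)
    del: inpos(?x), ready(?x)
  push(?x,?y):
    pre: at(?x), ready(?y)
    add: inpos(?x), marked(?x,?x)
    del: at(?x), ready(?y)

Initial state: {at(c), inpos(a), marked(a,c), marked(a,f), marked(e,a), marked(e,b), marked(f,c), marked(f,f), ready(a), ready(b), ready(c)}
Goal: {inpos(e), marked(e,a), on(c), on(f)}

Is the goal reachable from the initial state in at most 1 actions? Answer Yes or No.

No

1. bind(b,f)  →  {at(b), at(c), inpos(a), marked(a,c), marked(a,f), marked(e,a), marked(e,b), marked(f,c), on(f), ready(a), ready(b), ready(c)}
2. push(c,b)  →  {at(b), inpos(a), inpos(c), marked(a,c), marked(a,f), marked(c,c), marked(e,a), marked(e,b), marked(f,c), on(f), ready(a), ready(c)}
3. bind(e,c)  →  {at(b), at(e), inpos(a), inpos(c), marked(a,c), marked(a,f), marked(e,a), marked(e,b), marked(f,c), on(c), on(f), ready(a), ready(c)}
4. push(e,c)  →  {at(b), inpos(a), inpos(c), inpos(e), marked(a,c), marked(a,f), marked(e,a), marked(e,b), marked(e,e), marked(f,c), on(c), on(f), ready(a)}
optimal plan length = 4; 4 > 1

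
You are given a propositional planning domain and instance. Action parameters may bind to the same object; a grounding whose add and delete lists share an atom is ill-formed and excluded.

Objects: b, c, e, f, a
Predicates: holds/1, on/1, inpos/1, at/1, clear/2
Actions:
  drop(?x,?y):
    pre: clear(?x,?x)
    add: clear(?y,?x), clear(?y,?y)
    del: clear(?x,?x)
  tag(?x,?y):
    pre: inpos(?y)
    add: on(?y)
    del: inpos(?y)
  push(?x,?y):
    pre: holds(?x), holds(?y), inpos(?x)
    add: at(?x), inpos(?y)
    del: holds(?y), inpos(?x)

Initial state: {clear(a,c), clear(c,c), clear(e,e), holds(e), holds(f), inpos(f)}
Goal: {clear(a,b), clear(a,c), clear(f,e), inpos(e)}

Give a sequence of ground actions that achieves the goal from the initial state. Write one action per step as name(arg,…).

drop(c,b); drop(b,a); drop(e,f); push(f,e)

1. drop(c,b)  →  {clear(a,c), clear(b,b), clear(b,c), clear(e,e), holds(e), holds(f), inpos(f)}
2. drop(b,a)  →  {clear(a,a), clear(a,b), clear(a,c), clear(b,c), clear(e,e), holds(e), holds(f), inpos(f)}
3. drop(e,f)  →  {clear(a,a), clear(a,b), clear(a,c), clear(b,c), clear(f,e), clear(f,f), holds(e), holds(f), inpos(f)}
4. push(f,e)  →  {at(f), clear(a,a), clear(a,b), clear(a,c), clear(b,c), clear(f,e), clear(f,f), holds(f), inpos(e)}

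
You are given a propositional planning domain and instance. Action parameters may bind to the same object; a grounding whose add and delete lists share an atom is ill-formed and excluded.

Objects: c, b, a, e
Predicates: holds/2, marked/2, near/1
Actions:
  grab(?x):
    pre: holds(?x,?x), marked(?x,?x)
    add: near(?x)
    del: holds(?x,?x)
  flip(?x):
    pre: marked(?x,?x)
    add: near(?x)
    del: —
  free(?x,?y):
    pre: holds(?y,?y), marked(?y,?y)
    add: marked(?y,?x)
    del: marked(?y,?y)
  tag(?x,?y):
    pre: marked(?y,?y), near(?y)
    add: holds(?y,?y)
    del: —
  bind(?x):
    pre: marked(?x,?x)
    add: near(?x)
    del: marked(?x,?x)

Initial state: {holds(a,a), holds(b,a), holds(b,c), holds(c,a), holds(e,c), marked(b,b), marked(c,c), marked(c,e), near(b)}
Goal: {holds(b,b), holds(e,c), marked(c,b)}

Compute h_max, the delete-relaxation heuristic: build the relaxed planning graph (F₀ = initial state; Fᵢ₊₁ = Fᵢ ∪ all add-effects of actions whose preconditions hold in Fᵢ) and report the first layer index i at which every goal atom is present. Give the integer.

F0 = init (9 atoms)
F1 = F0 ∪ {holds(b,b), near(c)}  (11 atoms)
F2 = F1 ∪ {holds(c,c), marked(b,a), marked(b,c), marked(b,e)}  (15 atoms)
F3 = F2 ∪ {marked(c,a), marked(c,b)}  (17 atoms)
goal ⊆ F3  ⇒  h_max = 3

3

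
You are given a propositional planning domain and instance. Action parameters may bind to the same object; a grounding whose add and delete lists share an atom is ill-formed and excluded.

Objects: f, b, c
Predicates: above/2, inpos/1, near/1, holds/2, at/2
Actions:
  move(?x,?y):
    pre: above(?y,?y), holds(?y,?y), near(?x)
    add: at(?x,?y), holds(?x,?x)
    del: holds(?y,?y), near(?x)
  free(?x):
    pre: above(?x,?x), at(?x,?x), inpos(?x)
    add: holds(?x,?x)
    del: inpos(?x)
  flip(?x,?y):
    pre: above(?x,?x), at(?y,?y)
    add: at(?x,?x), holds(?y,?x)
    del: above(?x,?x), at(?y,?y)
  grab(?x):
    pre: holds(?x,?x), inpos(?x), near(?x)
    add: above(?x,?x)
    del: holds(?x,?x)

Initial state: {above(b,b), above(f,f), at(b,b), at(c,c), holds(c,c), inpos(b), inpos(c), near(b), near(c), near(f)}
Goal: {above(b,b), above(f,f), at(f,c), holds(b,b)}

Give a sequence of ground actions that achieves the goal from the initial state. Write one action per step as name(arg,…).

free(b); grab(c); free(c); move(f,c)

1. free(b)  →  {above(b,b), above(f,f), at(b,b), at(c,c), holds(b,b), holds(c,c), inpos(c), near(b), near(c), near(f)}
2. grab(c)  →  {above(b,b), above(c,c), above(f,f), at(b,b), at(c,c), holds(b,b), inpos(c), near(b), near(c), near(f)}
3. free(c)  →  {above(b,b), above(c,c), above(f,f), at(b,b), at(c,c), holds(b,b), holds(c,c), near(b), near(c), near(f)}
4. move(f,c)  →  {above(b,b), above(c,c), above(f,f), at(b,b), at(c,c), at(f,c), holds(b,b), holds(f,f), near(b), near(c)}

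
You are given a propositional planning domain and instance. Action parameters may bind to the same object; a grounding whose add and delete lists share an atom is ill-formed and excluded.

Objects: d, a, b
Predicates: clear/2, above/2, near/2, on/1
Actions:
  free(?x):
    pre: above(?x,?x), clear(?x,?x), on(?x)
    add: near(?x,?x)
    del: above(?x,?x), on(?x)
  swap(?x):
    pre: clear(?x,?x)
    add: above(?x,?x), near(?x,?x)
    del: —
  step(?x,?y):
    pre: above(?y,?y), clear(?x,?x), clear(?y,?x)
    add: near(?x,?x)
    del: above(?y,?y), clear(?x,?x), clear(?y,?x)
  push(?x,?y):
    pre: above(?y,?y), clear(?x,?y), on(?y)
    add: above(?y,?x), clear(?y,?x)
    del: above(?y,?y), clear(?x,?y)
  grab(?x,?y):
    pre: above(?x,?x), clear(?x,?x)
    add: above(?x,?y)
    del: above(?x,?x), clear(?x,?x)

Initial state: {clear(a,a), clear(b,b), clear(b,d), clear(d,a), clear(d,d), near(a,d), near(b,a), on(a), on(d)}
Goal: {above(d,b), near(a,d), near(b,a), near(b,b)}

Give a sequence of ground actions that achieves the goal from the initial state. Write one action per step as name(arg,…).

swap(d); swap(b); push(b,d)

1. swap(d)  →  {above(d,d), clear(a,a), clear(b,b), clear(b,d), clear(d,a), clear(d,d), near(a,d), near(b,a), near(d,d), on(a), on(d)}
2. swap(b)  →  {above(b,b), above(d,d), clear(a,a), clear(b,b), clear(b,d), clear(d,a), clear(d,d), near(a,d), near(b,a), near(b,b), near(d,d), on(a), on(d)}
3. push(b,d)  →  {above(b,b), above(d,b), clear(a,a), clear(b,b), clear(d,a), clear(d,b), clear(d,d), near(a,d), near(b,a), near(b,b), near(d,d), on(a), on(d)}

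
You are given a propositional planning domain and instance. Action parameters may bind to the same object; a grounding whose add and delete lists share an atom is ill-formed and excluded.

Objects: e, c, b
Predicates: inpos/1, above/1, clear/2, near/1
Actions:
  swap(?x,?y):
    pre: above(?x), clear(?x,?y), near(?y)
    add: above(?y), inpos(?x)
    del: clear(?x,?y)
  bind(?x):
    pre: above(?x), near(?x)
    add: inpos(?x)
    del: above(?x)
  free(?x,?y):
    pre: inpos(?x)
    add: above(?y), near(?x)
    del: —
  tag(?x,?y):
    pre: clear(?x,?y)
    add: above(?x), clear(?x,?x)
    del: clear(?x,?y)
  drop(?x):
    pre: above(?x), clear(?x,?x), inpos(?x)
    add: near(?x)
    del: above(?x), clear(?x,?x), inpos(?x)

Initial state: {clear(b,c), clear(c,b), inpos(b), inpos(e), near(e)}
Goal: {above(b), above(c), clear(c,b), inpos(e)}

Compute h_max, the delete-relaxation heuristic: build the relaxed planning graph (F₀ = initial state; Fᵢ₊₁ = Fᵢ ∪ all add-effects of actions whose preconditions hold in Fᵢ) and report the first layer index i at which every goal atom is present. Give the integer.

1

F0 = init (5 atoms)
F1 = F0 ∪ {above(b), above(c), above(e), clear(b,b), clear(c,c), near(b)}  (11 atoms)
goal ⊆ F1  ⇒  h_max = 1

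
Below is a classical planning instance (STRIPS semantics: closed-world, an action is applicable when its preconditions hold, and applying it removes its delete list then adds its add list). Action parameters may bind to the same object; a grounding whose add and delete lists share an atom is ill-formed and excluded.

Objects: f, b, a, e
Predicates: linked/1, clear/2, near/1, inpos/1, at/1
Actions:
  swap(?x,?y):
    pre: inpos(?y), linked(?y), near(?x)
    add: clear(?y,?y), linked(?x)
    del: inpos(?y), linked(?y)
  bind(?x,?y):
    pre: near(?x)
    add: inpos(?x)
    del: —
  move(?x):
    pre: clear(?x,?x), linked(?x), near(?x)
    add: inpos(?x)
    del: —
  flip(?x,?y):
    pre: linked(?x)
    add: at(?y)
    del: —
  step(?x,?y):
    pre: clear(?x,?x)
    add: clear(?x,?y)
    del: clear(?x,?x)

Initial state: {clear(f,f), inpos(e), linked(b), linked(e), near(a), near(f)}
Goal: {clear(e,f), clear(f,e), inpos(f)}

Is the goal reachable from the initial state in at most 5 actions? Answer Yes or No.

Yes

1. swap(f,e)  →  {clear(e,e), clear(f,f), linked(b), linked(f), near(a), near(f)}
2. bind(f,f)  →  {clear(e,e), clear(f,f), inpos(f), linked(b), linked(f), near(a), near(f)}
3. step(f,e)  →  {clear(e,e), clear(f,e), inpos(f), linked(b), linked(f), near(a), near(f)}
4. step(e,f)  →  {clear(e,f), clear(f,e), inpos(f), linked(b), linked(f), near(a), near(f)}
optimal plan length = 4; 4 ≤ 5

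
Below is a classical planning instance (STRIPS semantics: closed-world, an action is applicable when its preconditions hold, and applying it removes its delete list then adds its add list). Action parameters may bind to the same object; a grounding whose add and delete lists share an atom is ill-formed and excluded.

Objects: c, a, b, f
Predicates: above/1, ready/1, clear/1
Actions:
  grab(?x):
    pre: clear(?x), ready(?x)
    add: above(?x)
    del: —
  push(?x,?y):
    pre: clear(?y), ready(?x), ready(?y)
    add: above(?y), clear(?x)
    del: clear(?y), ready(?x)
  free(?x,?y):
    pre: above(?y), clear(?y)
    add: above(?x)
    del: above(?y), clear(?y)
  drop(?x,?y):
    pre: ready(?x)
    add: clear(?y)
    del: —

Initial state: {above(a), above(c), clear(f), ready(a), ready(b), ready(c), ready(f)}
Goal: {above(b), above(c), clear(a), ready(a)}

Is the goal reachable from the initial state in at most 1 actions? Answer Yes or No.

No

1. grab(f)  →  {above(a), above(c), above(f), clear(f), ready(a), ready(b), ready(c), ready(f)}
2. free(b,f)  →  {above(a), above(b), above(c), ready(a), ready(b), ready(c), ready(f)}
3. drop(c,a)  →  {above(a), above(b), above(c), clear(a), ready(a), ready(b), ready(c), ready(f)}
optimal plan length = 3; 3 > 1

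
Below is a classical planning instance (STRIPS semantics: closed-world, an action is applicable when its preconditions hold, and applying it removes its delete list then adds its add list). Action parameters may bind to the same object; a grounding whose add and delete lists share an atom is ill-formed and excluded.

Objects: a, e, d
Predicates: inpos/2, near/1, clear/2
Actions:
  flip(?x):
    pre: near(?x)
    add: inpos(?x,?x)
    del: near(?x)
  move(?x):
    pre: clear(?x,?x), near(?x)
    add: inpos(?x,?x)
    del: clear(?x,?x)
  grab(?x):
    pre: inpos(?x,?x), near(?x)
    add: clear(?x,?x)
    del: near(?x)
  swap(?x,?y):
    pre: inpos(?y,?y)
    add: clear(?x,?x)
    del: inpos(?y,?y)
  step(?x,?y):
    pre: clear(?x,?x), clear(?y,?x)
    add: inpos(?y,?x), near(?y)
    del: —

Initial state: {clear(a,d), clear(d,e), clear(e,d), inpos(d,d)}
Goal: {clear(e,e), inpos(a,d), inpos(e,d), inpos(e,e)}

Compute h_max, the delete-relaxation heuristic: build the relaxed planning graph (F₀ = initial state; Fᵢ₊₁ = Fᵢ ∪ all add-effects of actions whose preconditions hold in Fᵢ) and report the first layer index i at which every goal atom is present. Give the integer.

2

F0 = init (4 atoms)
F1 = F0 ∪ {clear(a,a), clear(d,d), clear(e,e)}  (7 atoms)
F2 = F1 ∪ {inpos(a,a), inpos(a,d), inpos(d,e), inpos(e,d), inpos(e,e), near(a), near(d), near(e)}  (15 atoms)
goal ⊆ F2  ⇒  h_max = 2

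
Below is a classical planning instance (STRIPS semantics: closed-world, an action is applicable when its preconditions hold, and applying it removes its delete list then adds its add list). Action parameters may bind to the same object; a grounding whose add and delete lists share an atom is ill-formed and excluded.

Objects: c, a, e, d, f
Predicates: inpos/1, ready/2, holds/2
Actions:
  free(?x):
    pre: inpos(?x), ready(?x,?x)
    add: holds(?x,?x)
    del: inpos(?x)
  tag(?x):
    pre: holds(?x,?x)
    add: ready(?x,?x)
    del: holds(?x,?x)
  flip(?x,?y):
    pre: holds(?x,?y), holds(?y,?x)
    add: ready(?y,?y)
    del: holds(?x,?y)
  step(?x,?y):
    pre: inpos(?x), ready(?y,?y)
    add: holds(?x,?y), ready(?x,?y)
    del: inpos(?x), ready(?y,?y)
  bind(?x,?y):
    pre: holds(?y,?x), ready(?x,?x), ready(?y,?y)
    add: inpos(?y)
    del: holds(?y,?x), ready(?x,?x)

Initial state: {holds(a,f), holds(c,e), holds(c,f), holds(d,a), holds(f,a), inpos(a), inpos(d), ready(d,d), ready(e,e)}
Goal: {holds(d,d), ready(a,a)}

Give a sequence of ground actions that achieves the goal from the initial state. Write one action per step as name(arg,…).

free(d); flip(f,a)

1. free(d)  →  {holds(a,f), holds(c,e), holds(c,f), holds(d,a), holds(d,d), holds(f,a), inpos(a), ready(d,d), ready(e,e)}
2. flip(f,a)  →  {holds(a,f), holds(c,e), holds(c,f), holds(d,a), holds(d,d), inpos(a), ready(a,a), ready(d,d), ready(e,e)}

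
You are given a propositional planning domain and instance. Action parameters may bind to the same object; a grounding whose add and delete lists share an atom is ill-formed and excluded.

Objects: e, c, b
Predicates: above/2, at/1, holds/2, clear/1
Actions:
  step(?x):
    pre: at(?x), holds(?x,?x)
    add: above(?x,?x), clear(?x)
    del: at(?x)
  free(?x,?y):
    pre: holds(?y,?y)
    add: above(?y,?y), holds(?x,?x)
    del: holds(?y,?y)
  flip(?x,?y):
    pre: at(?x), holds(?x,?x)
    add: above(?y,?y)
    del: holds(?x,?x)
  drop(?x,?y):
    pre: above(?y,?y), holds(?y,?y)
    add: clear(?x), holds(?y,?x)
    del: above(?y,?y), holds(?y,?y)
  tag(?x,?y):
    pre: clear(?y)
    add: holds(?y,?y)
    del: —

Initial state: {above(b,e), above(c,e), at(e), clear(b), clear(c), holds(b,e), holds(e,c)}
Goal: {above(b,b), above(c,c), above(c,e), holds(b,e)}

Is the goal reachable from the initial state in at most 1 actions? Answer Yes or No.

No

1. tag(e,c)  →  {above(b,e), above(c,e), at(e), clear(b), clear(c), holds(b,e), holds(c,c), holds(e,c)}
2. free(e,c)  →  {above(b,e), above(c,c), above(c,e), at(e), clear(b), clear(c), holds(b,e), holds(e,c), holds(e,e)}
3. flip(e,b)  →  {above(b,b), above(b,e), above(c,c), above(c,e), at(e), clear(b), clear(c), holds(b,e), holds(e,c)}
optimal plan length = 3; 3 > 1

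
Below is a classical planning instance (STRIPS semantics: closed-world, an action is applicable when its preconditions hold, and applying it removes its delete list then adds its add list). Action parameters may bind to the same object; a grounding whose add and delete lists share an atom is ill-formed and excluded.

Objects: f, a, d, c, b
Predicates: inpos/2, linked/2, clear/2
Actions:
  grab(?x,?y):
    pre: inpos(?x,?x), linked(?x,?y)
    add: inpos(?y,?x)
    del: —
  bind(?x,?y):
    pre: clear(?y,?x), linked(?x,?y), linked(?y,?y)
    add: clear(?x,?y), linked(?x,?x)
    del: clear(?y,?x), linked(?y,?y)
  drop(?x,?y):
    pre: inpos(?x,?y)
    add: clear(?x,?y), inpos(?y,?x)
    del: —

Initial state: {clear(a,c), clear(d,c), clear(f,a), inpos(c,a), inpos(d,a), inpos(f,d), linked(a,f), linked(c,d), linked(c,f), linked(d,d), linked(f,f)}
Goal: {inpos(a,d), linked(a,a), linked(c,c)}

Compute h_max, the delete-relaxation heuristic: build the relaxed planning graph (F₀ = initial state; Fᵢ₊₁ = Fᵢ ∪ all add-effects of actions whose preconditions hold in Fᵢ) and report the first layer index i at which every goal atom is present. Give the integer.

1

F0 = init (11 atoms)
F1 = F0 ∪ {clear(a,f), clear(c,a), clear(c,d), clear(d,a), clear(f,d), inpos(a,c), inpos(a,d), inpos(d,f), linked(a,a), linked(c,c)}  (21 atoms)
goal ⊆ F1  ⇒  h_max = 1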